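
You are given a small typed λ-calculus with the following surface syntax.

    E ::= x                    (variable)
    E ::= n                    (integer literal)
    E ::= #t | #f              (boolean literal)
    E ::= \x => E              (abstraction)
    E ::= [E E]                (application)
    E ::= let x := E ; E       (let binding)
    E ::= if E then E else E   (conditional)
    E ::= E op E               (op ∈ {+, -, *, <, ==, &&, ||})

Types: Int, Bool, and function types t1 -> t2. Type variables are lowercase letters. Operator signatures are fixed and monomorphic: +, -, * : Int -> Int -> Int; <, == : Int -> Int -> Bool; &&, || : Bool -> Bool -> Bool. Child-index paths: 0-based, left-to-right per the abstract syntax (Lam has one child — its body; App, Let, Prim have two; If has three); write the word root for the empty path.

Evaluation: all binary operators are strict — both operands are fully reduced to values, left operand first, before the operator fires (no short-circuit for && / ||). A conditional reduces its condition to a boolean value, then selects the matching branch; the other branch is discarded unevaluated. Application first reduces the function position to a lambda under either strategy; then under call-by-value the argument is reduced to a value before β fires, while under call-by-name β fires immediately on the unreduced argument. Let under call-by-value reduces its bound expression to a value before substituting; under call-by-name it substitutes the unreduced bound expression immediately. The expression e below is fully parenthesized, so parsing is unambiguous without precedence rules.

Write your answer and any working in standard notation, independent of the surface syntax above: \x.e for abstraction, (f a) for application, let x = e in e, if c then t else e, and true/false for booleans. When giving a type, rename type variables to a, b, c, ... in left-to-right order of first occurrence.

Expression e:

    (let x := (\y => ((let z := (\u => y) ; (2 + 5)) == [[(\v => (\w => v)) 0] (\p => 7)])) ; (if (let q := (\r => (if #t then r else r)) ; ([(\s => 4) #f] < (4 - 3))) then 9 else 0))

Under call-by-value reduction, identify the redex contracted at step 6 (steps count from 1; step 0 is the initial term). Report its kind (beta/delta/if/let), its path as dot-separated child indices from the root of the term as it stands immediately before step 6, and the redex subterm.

Answer: if at root : (if false then 9 else 0)

Derivation:
step 0: (let x = (\y.((let z = (\u.y) in (2 + 5)) == (((\v.(\w.v)) 0) (\p.7)))) in (if (let q = (\r.(if true then r else r)) in (((\s.4) false) < (4 - 3))) then 9 else 0))
step 1: [let@root] (if (let q = (\r.(if true then r else r)) in (((\s.4) false) < (4 - 3))) then 9 else 0)
step 2: [let@0] (if (((\s.4) false) < (4 - 3)) then 9 else 0)
step 3: [beta@0.0] (if (4 < (4 - 3)) then 9 else 0)
step 4: [delta@0.1] (if (4 < 1) then 9 else 0)
step 5: [delta@0] (if false then 9 else 0)
step 6: [if@root] 0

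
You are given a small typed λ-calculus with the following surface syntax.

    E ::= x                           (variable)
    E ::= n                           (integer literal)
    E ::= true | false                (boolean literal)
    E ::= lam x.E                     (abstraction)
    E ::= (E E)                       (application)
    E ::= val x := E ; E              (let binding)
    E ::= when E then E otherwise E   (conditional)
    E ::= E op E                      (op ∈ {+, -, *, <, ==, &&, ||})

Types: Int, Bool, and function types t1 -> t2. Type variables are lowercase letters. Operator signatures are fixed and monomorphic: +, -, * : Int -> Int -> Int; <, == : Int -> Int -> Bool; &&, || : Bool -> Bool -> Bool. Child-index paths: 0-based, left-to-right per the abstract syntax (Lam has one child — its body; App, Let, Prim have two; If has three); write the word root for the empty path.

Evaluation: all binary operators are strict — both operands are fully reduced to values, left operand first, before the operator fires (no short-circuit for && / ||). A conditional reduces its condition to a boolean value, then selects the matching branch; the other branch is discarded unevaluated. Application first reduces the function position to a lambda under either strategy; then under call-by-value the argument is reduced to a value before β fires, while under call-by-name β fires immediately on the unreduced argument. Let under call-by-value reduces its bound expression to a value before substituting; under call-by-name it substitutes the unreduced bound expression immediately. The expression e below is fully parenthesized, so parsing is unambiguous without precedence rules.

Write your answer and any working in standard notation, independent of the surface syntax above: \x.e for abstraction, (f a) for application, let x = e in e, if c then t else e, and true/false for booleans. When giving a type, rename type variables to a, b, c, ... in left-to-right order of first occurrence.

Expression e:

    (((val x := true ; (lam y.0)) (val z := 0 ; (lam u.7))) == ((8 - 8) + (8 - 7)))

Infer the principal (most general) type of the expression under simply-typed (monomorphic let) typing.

Answer: Bool

Trace:
let x : Bool
\y._ : a -> Int
let z : Int
\u._ : b -> Int
  unify a -> Int ~ (b -> Int) -> c
  unify a ~ b -> Int
  unify Int ~ c
_ _ : Int
  unify Int ~ Int
  unify Int ~ Int
  unify Int ~ Int
  unify Int ~ Int
  unify Int ~ Int
  unify Int ~ Int
  unify Int ~ Int
  unify Int ~ Int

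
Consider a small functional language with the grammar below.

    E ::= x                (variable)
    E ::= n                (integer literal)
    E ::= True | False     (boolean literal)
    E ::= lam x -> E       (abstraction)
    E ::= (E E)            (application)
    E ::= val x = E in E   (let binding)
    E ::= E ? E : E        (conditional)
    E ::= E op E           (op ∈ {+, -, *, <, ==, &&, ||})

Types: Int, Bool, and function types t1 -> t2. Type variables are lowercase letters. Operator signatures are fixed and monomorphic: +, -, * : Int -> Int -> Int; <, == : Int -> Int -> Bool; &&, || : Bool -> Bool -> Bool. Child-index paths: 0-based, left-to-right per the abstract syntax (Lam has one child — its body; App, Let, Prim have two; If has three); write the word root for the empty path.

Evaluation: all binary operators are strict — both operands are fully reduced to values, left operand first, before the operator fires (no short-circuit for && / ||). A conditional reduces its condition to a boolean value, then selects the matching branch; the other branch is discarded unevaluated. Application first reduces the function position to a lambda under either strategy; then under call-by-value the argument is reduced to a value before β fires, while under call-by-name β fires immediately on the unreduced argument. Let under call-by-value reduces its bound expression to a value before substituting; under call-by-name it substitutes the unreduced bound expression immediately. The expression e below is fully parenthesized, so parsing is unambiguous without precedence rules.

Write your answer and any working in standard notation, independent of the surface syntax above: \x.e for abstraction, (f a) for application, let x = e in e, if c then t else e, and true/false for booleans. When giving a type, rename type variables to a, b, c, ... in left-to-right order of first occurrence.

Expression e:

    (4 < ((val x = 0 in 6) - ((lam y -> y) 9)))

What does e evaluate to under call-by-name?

Derivation:
step 0: (4 < ((let x = 0 in 6) - ((\y.y) 9)))
step 1: [let@1.0] (4 < (6 - ((\y.y) 9)))
step 2: [beta@1.1] (4 < (6 - 9))
step 3: [delta@1] (4 < -3)
step 4: [delta@root] false

Answer: false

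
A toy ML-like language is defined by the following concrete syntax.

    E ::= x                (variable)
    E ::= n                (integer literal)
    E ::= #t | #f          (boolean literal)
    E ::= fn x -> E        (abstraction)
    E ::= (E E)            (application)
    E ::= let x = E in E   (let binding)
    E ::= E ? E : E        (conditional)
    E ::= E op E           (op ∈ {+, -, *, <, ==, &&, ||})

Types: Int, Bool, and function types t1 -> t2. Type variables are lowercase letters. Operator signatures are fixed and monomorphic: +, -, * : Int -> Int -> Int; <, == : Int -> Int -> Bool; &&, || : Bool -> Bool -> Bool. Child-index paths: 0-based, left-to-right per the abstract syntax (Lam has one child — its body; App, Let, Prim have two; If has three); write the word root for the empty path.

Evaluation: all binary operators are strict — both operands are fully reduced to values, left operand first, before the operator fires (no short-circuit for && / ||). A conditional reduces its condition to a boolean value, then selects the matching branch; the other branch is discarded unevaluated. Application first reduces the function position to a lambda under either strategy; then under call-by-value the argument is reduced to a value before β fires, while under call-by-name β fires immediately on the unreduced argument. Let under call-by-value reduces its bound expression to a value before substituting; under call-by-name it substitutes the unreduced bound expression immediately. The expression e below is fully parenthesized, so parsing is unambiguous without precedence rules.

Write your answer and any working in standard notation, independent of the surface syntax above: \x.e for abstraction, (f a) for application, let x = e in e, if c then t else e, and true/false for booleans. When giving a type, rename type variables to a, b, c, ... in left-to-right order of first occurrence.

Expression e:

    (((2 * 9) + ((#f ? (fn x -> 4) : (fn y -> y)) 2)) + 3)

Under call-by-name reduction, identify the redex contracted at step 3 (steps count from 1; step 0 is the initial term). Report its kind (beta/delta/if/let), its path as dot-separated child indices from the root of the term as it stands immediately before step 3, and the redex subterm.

Derivation:
step 0: (((2 * 9) + ((if false then (\x.4) else (\y.y)) 2)) + 3)
step 1: [delta@0.0] ((18 + ((if false then (\x.4) else (\y.y)) 2)) + 3)
step 2: [if@0.1.0] ((18 + ((\y.y) 2)) + 3)
step 3: [beta@0.1] ((18 + 2) + 3)

Answer: beta at 0.1 : ((\y.y) 2)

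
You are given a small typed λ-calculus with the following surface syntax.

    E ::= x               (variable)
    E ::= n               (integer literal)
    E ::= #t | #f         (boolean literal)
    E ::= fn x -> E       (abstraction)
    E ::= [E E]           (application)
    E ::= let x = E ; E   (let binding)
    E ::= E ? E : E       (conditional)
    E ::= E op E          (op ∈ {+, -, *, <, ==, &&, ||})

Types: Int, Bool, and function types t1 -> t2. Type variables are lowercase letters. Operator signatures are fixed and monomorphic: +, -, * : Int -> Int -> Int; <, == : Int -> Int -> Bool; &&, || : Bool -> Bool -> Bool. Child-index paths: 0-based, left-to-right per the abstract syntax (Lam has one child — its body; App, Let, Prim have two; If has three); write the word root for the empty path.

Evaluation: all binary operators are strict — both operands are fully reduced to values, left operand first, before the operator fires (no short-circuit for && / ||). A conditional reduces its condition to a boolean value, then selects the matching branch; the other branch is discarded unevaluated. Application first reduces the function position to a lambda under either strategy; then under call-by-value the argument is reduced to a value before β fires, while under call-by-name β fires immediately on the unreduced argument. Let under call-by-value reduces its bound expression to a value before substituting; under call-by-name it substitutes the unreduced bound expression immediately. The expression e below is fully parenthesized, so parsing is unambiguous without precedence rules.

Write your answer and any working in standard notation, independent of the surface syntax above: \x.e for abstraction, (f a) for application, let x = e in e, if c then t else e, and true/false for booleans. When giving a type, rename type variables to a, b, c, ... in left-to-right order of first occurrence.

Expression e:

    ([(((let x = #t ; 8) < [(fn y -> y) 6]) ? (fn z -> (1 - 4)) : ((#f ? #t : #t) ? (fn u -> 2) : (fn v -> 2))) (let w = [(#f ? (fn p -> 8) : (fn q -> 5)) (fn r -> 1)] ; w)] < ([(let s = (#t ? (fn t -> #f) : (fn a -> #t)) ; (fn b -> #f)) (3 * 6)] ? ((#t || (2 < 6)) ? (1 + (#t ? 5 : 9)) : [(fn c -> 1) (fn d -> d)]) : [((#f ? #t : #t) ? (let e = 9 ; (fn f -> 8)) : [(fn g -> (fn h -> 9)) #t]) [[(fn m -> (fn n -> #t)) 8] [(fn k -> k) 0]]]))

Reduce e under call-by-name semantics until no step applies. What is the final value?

Answer: true

Working:
step 0: (((if ((let x = true in 8) < ((\y.y) 6)) then (\z.(1 - 4)) else (if (if false then true else true) then (\u.2) else (\v.2))) (let w = ((if false then (\p.8) else (\q.5)) (\r.1)) in w)) < (if ((let s = (if true then (\t.false) else (\a.true)) in (\b.false)) (3 * 6)) then (if (true || (2 < 6)) then (1 + (if true then 5 else 9)) else ((\c.1) (\d.d))) else ((if (if false then true else true) then (let e = 9 in (\f.8)) else ((\g.(\h.9)) true)) (((\m.(\n.true)) 8) ((\k.k) 0)))))
step 1: [let@0.0.0.0] (((if (8 < ((\y.y) 6)) then (\z.(1 - 4)) else (if (if false then true else true) then (\u.2) else (\v.2))) (let w = ((if false then (\p.8) else (\q.5)) (\r.1)) in w)) < (if ((let s = (if true then (\t.false) else (\a.true)) in (\b.false)) (3 * 6)) then (if (true || (2 < 6)) then (1 + (if true then 5 else 9)) else ((\c.1) (\d.d))) else ((if (if false then true else true) then (let e = 9 in (\f.8)) else ((\g.(\h.9)) true)) (((\m.(\n.true)) 8) ((\k.k) 0)))))
step 2: [beta@0.0.0.1] (((if (8 < 6) then (\z.(1 - 4)) else (if (if false then true else true) then (\u.2) else (\v.2))) (let w = ((if false then (\p.8) else (\q.5)) (\r.1)) in w)) < (if ((let s = (if true then (\t.false) else (\a.true)) in (\b.false)) (3 * 6)) then (if (true || (2 < 6)) then (1 + (if true then 5 else 9)) else ((\c.1) (\d.d))) else ((if (if false then true else true) then (let e = 9 in (\f.8)) else ((\g.(\h.9)) true)) (((\m.(\n.true)) 8) ((\k.k) 0)))))
step 3: [delta@0.0.0] (((if false then (\z.(1 - 4)) else (if (if false then true else true) then (\u.2) else (\v.2))) (let w = ((if false then (\p.8) else (\q.5)) (\r.1)) in w)) < (if ((let s = (if true then (\t.false) else (\a.true)) in (\b.false)) (3 * 6)) then (if (true || (2 < 6)) then (1 + (if true then 5 else 9)) else ((\c.1) (\d.d))) else ((if (if false then true else true) then (let e = 9 in (\f.8)) else ((\g.(\h.9)) true)) (((\m.(\n.true)) 8) ((\k.k) 0)))))
step 4: [if@0.0] (((if (if false then true else true) then (\u.2) else (\v.2)) (let w = ((if false then (\p.8) else (\q.5)) (\r.1)) in w)) < (if ((let s = (if true then (\t.false) else (\a.true)) in (\b.false)) (3 * 6)) then (if (true || (2 < 6)) then (1 + (if true then 5 else 9)) else ((\c.1) (\d.d))) else ((if (if false then true else true) then (let e = 9 in (\f.8)) else ((\g.(\h.9)) true)) (((\m.(\n.true)) 8) ((\k.k) 0)))))
step 5: [if@0.0.0] (((if true then (\u.2) else (\v.2)) (let w = ((if false then (\p.8) else (\q.5)) (\r.1)) in w)) < (if ((let s = (if true then (\t.false) else (\a.true)) in (\b.false)) (3 * 6)) then (if (true || (2 < 6)) then (1 + (if true then 5 else 9)) else ((\c.1) (\d.d))) else ((if (if false then true else true) then (let e = 9 in (\f.8)) else ((\g.(\h.9)) true)) (((\m.(\n.true)) 8) ((\k.k) 0)))))
step 6: [if@0.0] (((\u.2) (let w = ((if false then (\p.8) else (\q.5)) (\r.1)) in w)) < (if ((let s = (if true then (\t.false) else (\a.true)) in (\b.false)) (3 * 6)) then (if (true || (2 < 6)) then (1 + (if true then 5 else 9)) else ((\c.1) (\d.d))) else ((if (if false then true else true) then (let e = 9 in (\f.8)) else ((\g.(\h.9)) true)) (((\m.(\n.true)) 8) ((\k.k) 0)))))
step 7: [beta@0] (2 < (if ((let s = (if true then (\t.false) else (\a.true)) in (\b.false)) (3 * 6)) then (if (true || (2 < 6)) then (1 + (if true then 5 else 9)) else ((\c.1) (\d.d))) else ((if (if false then true else true) then (let e = 9 in (\f.8)) else ((\g.(\h.9)) true)) (((\m.(\n.true)) 8) ((\k.k) 0)))))
step 8: [let@1.0.0] (2 < (if ((\b.false) (3 * 6)) then (if (true || (2 < 6)) then (1 + (if true then 5 else 9)) else ((\c.1) (\d.d))) else ((if (if false then true else true) then (let e = 9 in (\f.8)) else ((\g.(\h.9)) true)) (((\m.(\n.true)) 8) ((\k.k) 0)))))
step 9: [beta@1.0] (2 < (if false then (if (true || (2 < 6)) then (1 + (if true then 5 else 9)) else ((\c.1) (\d.d))) else ((if (if false then true else true) then (let e = 9 in (\f.8)) else ((\g.(\h.9)) true)) (((\m.(\n.true)) 8) ((\k.k) 0)))))
step 10: [if@1] (2 < ((if (if false then true else true) then (let e = 9 in (\f.8)) else ((\g.(\h.9)) true)) (((\m.(\n.true)) 8) ((\k.k) 0))))
step 11: [if@1.0.0] (2 < ((if true then (let e = 9 in (\f.8)) else ((\g.(\h.9)) true)) (((\m.(\n.true)) 8) ((\k.k) 0))))
step 12: [if@1.0] (2 < ((let e = 9 in (\f.8)) (((\m.(\n.true)) 8) ((\k.k) 0))))
step 13: [let@1.0] (2 < ((\f.8) (((\m.(\n.true)) 8) ((\k.k) 0))))
step 14: [beta@1] (2 < 8)
step 15: [delta@root] true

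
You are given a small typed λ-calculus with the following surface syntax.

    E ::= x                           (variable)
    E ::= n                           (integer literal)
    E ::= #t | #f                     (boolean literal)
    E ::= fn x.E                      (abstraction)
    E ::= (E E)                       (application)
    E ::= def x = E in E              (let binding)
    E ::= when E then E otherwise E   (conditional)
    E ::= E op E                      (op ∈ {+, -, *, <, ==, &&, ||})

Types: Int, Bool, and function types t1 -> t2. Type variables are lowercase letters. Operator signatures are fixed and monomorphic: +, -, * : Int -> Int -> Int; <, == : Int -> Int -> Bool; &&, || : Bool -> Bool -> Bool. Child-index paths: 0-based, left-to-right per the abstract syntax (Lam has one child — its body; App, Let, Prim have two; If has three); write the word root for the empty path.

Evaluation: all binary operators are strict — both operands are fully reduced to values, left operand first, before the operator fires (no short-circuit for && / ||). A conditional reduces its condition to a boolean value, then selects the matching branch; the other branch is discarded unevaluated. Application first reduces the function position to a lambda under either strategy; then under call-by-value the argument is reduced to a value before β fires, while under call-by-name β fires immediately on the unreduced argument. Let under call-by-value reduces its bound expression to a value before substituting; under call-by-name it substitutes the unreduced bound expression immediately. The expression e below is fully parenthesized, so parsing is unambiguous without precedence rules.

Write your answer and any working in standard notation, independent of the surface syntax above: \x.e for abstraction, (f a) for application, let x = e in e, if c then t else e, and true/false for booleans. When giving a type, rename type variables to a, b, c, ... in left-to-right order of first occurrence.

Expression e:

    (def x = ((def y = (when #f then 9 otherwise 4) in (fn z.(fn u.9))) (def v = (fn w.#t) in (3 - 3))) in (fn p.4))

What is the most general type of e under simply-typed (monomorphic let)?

Answer: a -> Int

Trace:
  unify Bool ~ Bool
  unify Int ~ Int
let y : Int
\u._ : b -> Int
\z._ : a -> b -> Int
\w._ : c -> Bool
let v : c -> Bool
  unify Int ~ Int
  unify Int ~ Int
  unify a -> b -> Int ~ Int -> d
  unify a ~ Int
  unify b -> Int ~ d
_ _ : b -> Int
let x : b -> Int
\p._ : e -> Int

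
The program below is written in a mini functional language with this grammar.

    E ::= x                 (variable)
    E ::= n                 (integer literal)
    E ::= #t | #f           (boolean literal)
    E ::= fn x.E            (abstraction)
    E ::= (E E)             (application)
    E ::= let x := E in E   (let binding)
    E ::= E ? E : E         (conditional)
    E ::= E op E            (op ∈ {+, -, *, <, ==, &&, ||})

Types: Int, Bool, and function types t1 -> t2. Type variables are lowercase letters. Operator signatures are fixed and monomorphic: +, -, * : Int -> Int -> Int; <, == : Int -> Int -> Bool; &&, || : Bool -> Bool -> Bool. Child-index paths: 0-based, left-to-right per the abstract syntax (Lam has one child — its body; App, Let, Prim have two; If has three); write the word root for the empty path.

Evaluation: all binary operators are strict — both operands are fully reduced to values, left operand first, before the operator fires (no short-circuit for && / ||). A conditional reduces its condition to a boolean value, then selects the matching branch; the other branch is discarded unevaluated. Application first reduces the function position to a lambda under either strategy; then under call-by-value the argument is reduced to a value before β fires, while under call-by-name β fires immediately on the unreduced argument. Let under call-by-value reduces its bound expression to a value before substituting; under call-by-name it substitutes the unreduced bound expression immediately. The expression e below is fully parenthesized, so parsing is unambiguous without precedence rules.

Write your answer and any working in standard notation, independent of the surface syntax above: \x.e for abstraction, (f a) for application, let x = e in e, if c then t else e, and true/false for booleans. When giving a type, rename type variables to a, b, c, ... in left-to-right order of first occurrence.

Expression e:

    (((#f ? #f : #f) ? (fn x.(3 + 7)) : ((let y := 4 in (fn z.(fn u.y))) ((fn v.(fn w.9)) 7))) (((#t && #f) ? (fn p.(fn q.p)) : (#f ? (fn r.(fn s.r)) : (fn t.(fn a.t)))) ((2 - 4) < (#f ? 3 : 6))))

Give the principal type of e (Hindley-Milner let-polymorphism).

Working:
  unify Bool ~ Bool
  unify Bool ~ Bool
  unify Bool ~ Bool
  unify Int ~ Int
  unify Int ~ Int
\x._ : a -> Int
let y : Int
y : Int
\u._ : c -> Int
\z._ : b -> c -> Int
\w._ : e -> Int
\v._ : d -> e -> Int
  unify d -> e -> Int ~ Int -> f
  unify d ~ Int
  unify e -> Int ~ f
_ _ : e -> Int
  unify b -> c -> Int ~ (e -> Int) -> g
  unify b ~ e -> Int
  unify c -> Int ~ g
_ _ : c -> Int
  unify a -> Int ~ c -> Int
  unify a ~ c
  unify Int ~ Int
  unify Bool ~ Bool
  unify Bool ~ Bool
  unify Bool ~ Bool
p : h
\q._ : i -> h
\p._ : h -> i -> h
  unify Bool ~ Bool
r : j
\s._ : k -> j
\r._ : j -> k -> j
t : l
\a._ : m -> l
\t._ : l -> m -> l
  unify j -> k -> j ~ l -> m -> l
  unify j ~ l
  unify k -> l ~ m -> l
  unify k ~ m
  unify l ~ l
  unify h -> i -> h ~ l -> m -> l
  unify h ~ l
  unify i -> l ~ m -> l
  unify i ~ m
  unify l ~ l
  unify Int ~ Int
  unify Int ~ Int
  unify Int ~ Int
  unify Bool ~ Bool
  unify Int ~ Int
  unify Int ~ Int
  unify l -> m -> l ~ Bool -> n
  unify l ~ Bool
  unify m -> Bool ~ n
_ _ : m -> Bool
  unify c -> Int ~ (m -> Bool) -> o
  unify c ~ m -> Bool
  unify Int ~ o
_ _ : Int

Answer: Int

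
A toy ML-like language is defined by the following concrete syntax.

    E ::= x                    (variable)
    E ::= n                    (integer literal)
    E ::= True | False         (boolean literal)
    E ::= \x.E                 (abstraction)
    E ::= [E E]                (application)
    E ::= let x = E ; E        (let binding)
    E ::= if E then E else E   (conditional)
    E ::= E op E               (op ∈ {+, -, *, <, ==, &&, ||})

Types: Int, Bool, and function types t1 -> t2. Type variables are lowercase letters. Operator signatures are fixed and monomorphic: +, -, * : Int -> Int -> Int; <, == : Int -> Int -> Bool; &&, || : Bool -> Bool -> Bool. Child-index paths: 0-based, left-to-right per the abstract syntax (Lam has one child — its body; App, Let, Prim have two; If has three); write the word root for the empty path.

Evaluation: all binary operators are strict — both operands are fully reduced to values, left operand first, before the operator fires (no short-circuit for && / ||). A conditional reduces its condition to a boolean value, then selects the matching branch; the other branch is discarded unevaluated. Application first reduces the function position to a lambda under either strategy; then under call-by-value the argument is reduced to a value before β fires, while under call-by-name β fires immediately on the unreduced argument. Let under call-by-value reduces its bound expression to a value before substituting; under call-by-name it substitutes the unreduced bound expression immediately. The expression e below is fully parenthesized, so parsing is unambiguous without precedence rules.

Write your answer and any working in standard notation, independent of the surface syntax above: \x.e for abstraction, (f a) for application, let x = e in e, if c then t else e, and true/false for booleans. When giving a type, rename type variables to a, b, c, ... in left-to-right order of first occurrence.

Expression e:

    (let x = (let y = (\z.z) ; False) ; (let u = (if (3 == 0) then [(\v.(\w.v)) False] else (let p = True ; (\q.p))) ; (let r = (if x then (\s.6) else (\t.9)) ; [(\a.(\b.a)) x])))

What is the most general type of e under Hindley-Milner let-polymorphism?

Working:
z : a
\z._ : a -> a
let y : forall. a -> a
let x : Bool
  unify Int ~ Int
  unify Int ~ Int
  unify Bool ~ Bool
v : b
\w._ : c -> b
\v._ : b -> c -> b
  unify b -> c -> b ~ Bool -> d
  unify b ~ Bool
  unify c -> Bool ~ d
_ _ : c -> Bool
let p : Bool
p : Bool
\q._ : e -> Bool
  unify c -> Bool ~ e -> Bool
  unify c ~ e
  unify Bool ~ Bool
let u : forall. e -> Bool
x : Bool
  unify Bool ~ Bool
\s._ : f -> Int
\t._ : g -> Int
  unify f -> Int ~ g -> Int
  unify f ~ g
  unify Int ~ Int
let r : forall. g -> Int
a : h
\b._ : i -> h
\a._ : h -> i -> h
x : Bool
  unify h -> i -> h ~ Bool -> j
  unify h ~ Bool
  unify i -> Bool ~ j
_ _ : i -> Bool

Answer: a -> Bool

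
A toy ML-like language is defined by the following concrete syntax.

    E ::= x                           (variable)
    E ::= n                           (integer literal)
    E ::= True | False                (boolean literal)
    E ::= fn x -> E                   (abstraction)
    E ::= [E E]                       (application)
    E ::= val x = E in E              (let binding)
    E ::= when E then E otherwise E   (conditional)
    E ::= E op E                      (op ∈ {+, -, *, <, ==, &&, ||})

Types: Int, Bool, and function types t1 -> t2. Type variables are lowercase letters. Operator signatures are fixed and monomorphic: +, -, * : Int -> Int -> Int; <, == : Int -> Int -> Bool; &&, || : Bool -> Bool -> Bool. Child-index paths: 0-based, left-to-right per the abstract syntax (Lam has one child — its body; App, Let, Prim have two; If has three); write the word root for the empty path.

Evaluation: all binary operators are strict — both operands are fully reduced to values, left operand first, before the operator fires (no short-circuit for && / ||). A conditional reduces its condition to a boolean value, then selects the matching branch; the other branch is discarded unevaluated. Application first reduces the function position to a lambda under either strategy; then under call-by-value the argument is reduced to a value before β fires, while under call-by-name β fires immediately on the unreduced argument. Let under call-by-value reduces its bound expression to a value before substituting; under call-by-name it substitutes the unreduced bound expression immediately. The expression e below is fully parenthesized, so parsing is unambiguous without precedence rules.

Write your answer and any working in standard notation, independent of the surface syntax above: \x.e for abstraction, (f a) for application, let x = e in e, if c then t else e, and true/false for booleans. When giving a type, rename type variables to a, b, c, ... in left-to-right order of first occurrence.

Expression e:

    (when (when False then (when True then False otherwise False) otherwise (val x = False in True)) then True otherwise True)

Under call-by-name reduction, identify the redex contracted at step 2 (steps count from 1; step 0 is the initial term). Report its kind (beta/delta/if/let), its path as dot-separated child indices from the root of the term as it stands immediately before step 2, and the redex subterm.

Answer: let at 0 : (let x = false in true)

Working:
step 0: (if (if false then (if true then false else false) else (let x = false in true)) then true else true)
step 1: [if@0] (if (let x = false in true) then true else true)
step 2: [let@0] (if true then true else true)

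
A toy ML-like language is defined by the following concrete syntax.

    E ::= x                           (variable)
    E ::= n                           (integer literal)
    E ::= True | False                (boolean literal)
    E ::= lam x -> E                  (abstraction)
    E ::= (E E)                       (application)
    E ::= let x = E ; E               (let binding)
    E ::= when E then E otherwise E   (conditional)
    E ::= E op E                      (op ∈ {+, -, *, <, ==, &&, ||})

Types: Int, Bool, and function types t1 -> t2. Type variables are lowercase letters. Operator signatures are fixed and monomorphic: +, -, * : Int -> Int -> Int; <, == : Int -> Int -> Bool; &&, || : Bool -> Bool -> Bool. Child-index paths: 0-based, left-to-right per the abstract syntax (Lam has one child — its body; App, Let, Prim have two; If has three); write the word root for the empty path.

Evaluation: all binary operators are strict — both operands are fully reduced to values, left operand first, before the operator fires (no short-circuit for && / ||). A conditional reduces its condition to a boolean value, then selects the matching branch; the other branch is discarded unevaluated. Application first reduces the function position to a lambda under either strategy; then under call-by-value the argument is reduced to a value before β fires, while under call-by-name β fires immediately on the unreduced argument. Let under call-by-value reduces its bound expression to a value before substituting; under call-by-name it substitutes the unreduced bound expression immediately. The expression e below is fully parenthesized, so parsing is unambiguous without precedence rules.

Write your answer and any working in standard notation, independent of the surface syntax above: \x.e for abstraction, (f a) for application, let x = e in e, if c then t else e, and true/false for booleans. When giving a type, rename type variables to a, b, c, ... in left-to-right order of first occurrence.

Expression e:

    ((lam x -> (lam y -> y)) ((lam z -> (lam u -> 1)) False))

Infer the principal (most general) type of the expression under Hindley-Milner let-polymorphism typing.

Answer: a -> a

Trace:
y : b
\y._ : b -> b
\x._ : a -> b -> b
\u._ : d -> Int
\z._ : c -> d -> Int
  unify c -> d -> Int ~ Bool -> e
  unify c ~ Bool
  unify d -> Int ~ e
_ _ : d -> Int
  unify a -> b -> b ~ (d -> Int) -> f
  unify a ~ d -> Int
  unify b -> b ~ f
_ _ : b -> b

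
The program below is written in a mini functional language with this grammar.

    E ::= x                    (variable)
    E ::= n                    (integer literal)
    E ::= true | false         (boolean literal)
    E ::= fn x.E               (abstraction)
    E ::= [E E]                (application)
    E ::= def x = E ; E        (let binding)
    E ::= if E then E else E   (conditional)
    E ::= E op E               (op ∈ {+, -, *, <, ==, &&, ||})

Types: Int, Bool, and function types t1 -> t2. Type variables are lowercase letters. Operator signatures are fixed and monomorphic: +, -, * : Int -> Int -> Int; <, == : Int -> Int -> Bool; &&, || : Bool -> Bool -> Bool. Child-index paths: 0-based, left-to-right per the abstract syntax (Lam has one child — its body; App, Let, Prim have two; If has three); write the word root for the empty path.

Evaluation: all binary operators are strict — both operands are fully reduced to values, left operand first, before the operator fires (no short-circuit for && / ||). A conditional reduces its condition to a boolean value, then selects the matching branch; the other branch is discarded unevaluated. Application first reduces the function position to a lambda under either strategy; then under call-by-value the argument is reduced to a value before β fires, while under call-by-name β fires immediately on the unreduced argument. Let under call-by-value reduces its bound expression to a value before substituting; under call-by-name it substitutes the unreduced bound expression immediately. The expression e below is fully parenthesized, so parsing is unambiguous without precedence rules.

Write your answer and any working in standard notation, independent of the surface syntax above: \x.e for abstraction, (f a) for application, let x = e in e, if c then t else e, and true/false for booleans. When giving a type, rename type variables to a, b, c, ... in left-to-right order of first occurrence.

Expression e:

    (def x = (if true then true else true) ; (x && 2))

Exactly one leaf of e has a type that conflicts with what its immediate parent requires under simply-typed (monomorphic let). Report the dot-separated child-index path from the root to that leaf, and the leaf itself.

Trace:
  unify Bool ~ Bool
  unify Bool ~ Bool
let x : Bool
x : Bool
  unify Bool ~ Bool
  unify Int ~ Bool
  FAIL: mismatch Int ~ Bool

Answer: 1.1 : 2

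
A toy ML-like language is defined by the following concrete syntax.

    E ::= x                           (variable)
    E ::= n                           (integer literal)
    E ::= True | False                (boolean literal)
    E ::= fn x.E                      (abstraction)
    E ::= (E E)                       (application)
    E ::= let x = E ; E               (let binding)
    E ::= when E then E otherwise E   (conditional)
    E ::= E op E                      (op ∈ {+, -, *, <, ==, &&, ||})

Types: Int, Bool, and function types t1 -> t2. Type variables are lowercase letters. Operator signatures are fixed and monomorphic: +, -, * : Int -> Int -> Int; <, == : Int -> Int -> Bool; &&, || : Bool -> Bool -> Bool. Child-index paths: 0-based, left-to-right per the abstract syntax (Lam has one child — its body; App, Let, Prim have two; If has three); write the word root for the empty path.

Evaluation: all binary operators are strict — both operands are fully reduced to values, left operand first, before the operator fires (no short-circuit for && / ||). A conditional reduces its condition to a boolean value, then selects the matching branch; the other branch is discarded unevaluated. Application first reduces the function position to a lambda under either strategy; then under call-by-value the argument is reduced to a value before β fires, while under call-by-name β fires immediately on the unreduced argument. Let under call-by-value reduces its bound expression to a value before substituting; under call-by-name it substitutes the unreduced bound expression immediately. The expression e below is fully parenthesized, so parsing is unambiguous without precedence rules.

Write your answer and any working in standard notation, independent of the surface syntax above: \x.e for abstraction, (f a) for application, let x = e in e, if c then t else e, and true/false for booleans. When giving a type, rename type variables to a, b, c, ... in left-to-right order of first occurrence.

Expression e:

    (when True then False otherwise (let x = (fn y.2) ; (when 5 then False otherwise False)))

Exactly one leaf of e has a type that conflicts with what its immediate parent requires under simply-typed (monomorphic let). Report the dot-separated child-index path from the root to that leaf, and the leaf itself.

Derivation:
  unify Bool ~ Bool
\y._ : a -> Int
let x : a -> Int
  unify Int ~ Bool
  FAIL: mismatch Int ~ Bool

Answer: 2.1.0 : 5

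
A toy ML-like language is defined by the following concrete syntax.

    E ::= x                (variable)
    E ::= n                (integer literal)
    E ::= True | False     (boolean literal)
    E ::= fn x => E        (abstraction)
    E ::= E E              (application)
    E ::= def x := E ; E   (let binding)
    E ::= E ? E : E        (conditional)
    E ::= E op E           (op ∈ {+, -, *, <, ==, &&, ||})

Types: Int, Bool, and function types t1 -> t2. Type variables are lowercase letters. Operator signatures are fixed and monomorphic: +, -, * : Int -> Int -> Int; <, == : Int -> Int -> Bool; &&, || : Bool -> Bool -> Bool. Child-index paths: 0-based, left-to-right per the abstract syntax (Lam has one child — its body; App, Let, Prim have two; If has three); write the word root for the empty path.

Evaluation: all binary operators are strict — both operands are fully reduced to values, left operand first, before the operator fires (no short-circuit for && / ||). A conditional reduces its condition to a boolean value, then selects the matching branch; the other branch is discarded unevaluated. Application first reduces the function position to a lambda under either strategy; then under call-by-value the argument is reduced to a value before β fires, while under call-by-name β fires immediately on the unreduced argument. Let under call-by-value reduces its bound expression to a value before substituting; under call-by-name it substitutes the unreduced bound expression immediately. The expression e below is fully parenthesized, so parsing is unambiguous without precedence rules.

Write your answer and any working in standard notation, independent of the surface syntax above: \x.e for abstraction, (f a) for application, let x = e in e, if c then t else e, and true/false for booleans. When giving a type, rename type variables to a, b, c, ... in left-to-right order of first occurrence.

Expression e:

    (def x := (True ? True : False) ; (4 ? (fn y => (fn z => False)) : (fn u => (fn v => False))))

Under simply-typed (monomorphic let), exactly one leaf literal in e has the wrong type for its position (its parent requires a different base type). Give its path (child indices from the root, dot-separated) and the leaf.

Trace:
  unify Bool ~ Bool
  unify Bool ~ Bool
let x : Bool
  unify Int ~ Bool
  FAIL: mismatch Int ~ Bool

Answer: 1.0 : 4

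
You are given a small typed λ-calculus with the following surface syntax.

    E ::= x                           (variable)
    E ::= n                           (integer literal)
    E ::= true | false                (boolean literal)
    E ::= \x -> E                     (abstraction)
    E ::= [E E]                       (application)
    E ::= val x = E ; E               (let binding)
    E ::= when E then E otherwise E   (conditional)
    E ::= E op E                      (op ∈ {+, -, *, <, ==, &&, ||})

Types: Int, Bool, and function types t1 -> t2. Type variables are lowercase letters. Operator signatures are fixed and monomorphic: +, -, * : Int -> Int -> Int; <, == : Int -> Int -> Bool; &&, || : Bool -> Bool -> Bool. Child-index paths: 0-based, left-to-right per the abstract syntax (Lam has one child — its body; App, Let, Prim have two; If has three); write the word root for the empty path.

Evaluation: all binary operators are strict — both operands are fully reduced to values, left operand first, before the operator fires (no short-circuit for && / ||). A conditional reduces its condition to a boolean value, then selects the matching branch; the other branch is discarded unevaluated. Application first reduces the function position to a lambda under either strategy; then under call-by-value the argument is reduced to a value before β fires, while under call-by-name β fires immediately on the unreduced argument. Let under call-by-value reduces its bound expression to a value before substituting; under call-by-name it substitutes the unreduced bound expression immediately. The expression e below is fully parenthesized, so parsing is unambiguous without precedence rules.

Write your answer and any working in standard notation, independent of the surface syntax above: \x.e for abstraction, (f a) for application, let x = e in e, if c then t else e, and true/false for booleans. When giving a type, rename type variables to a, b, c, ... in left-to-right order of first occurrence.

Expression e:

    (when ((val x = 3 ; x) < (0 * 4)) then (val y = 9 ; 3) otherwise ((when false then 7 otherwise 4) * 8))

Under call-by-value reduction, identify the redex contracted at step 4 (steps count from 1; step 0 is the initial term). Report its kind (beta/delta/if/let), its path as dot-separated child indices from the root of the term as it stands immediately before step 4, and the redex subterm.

Answer: if at root : (if false then (let y = 9 in 3) else ((if false then 7 else 4) * 8))

Working:
step 0: (if ((let x = 3 in x) < (0 * 4)) then (let y = 9 in 3) else ((if false then 7 else 4) * 8))
step 1: [let@0.0] (if (3 < (0 * 4)) then (let y = 9 in 3) else ((if false then 7 else 4) * 8))
step 2: [delta@0.1] (if (3 < 0) then (let y = 9 in 3) else ((if false then 7 else 4) * 8))
step 3: [delta@0] (if false then (let y = 9 in 3) else ((if false then 7 else 4) * 8))
step 4: [if@root] ((if false then 7 else 4) * 8)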